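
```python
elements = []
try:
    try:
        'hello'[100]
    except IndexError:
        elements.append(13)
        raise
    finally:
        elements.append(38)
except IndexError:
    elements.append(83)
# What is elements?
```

Step-by-step execution trace:
1. Inner try: `'hello'[100]` raises IndexError.
2. Inner `except IndexError` matches → `elements.append(13)` → elements = [13].
3. bare `raise` re-raises IndexError.
4. Inner `finally` runs during unwinding: `elements.append(38)` → elements = [13, 38].
5. Outer `except IndexError` matches → `elements.append(83)` → elements = [13, 38, 83].
Result: [13, 38, 83]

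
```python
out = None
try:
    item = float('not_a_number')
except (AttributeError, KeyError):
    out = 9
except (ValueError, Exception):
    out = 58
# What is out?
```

Step-by-step execution trace:
1. `item = float('not_a_number')` raises ValueError.
2. `except (AttributeError, KeyError)` does not match ValueError; skipped.
3. `except (ValueError, Exception)` matches (ValueError is in the tuple) → out = 58.
Result: 58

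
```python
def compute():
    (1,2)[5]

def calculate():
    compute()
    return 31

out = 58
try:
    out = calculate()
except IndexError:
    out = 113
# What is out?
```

Step-by-step execution trace:
1. out starts at 58.
2. try: `calculate()` calls `compute()`.
3. `compute()` evaluates `(1,2)[5]`, which raises IndexError; it propagates through calculate (uncaught).
4. `return 31` in calculate is not reached; the assignment to out does not complete.
5. `except IndexError` matches → out = 113.
Result: 113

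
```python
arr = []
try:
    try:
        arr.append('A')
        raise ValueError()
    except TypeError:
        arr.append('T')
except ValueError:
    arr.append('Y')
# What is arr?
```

Step-by-step execution trace:
1. Inner try: `arr.append('A')` → arr = ['A'].
2. `raise ValueError()` raises ValueError.
3. Inner `except TypeError` does not match ValueError; exception propagates to outer try.
4. Outer `except ValueError` matches → `arr.append('Y')` → arr = ['A', 'Y'].
Result: ['A', 'Y']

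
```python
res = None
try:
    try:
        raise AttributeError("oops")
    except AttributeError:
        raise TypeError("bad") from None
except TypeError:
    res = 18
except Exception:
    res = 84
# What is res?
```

Step-by-step execution trace:
1. Inner try raises AttributeError; inner `except AttributeError` catches it.
2. `raise TypeError(...) from None` raises TypeError (from None suppresses __context__, but the active exception is still TypeError).
3. Outer `except TypeError` matches → res = 18.
4. `except Exception` is not reached.
Result: 18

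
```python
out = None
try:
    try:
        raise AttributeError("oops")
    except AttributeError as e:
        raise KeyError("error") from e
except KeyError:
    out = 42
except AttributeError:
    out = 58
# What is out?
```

Step-by-step execution trace:
1. Inner try raises AttributeError; inner `except AttributeError as e` catches it.
2. `raise KeyError(...) from e` raises KeyError (AttributeError is attached as __cause__, but only KeyError is active).
3. Outer `except KeyError` matches → out = 42.
4. `except AttributeError` is not reached.
Result: 42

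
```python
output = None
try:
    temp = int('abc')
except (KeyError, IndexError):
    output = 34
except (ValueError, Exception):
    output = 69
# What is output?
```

Step-by-step execution trace:
1. `temp = int('abc')` raises ValueError.
2. `except (KeyError, IndexError)` does not match ValueError; skipped.
3. `except (ValueError, Exception)` matches (ValueError is in the tuple) → output = 69.
Result: 69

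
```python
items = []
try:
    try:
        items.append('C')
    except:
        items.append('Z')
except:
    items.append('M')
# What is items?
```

Step-by-step execution trace:
1. Inner try: `items.append('C')` → items = ['C']. No exception raised.
2. Inner `except` is skipped.
3. Inner try completes normally; outer `except` is skipped.
Result: ['C']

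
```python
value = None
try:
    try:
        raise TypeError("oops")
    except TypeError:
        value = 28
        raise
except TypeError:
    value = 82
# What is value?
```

Step-by-step execution trace:
1. Inner try: `raise TypeError("oops")` raises TypeError.
2. Inner `except TypeError` matches → value = 28.
3. bare `raise` re-raises the same TypeError.
4. Outer `except TypeError` matches → value = 82.
Result: 82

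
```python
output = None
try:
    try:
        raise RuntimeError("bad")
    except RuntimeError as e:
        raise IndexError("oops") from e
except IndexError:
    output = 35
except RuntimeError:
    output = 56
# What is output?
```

Step-by-step execution trace:
1. Inner try raises RuntimeError; inner `except RuntimeError as e` catches it.
2. `raise IndexError(...) from e` raises IndexError (RuntimeError is attached as __cause__, but only IndexError is active).
3. Outer `except IndexError` matches → output = 35.
4. `except RuntimeError` is not reached.
Result: 35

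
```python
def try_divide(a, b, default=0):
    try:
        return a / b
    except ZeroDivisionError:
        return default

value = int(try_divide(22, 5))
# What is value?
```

Step-by-step execution trace:
1. `try_divide(22, 5)` enters try: `return 22 / 5` → returns 4.4. No exception raised.
2. `except ZeroDivisionError` is skipped.
3. `int(4.4)` → 4 → value = 4.
Result: 4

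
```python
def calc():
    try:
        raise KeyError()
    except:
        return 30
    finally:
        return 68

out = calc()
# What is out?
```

Step-by-step execution trace:
1. `calc()` enters try: `raise KeyError()` raises KeyError.
2. bare `except` matches → `return 30` sets pending return value 30.
3. Before returning, `finally: return 68` runs and overrides the pending return.
4. calc() returns 68 → out = 68.
Result: 68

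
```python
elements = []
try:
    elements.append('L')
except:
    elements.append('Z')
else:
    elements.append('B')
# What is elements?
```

Step-by-step execution trace:
1. try: `elements.append('L')` → elements = ['L']. No exception raised.
2. `except` is skipped.
3. `else` runs (try completed without exception): `elements.append('B')` → elements = ['L', 'B'].
Result: ['L', 'B']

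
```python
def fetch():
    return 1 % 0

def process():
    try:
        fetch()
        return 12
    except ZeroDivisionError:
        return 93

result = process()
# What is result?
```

Step-by-step execution trace:
1. `process()` calls `fetch()`.
2. `fetch()` evaluates `1 % 0`, which raises ZeroDivisionError; it propagates to the caller.
3. `return 12` is not reached.
4. `except ZeroDivisionError` in process matches → returns 93.
5. result = 93.
Result: 93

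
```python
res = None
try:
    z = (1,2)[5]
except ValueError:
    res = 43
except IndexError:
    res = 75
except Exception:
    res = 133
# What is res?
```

Step-by-step execution trace:
1. `z = (1,2)[5]` raises IndexError.
2. `except ValueError` does not match IndexError; skipped.
3. `except IndexError` matches → res = 75.
4. Remaining except clauses are skipped.
Result: 75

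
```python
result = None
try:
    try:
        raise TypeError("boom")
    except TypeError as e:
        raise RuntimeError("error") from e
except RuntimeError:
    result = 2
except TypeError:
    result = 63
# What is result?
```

Step-by-step execution trace:
1. Inner try raises TypeError; inner `except TypeError as e` catches it.
2. `raise RuntimeError(...) from e` raises RuntimeError (TypeError is attached as __cause__, but only RuntimeError is active).
3. Outer `except RuntimeError` matches → result = 2.
4. `except TypeError` is not reached.
Result: 2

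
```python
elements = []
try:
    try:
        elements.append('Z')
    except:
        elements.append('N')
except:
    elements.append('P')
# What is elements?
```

Step-by-step execution trace:
1. Inner try: `elements.append('Z')` → elements = ['Z']. No exception raised.
2. Inner `except` is skipped.
3. Inner try completes normally; outer `except` is skipped.
Result: ['Z']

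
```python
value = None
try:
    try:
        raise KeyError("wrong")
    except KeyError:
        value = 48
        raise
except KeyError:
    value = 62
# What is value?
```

Step-by-step execution trace:
1. Inner try: `raise KeyError("wrong")` raises KeyError.
2. Inner `except KeyError` matches → value = 48.
3. bare `raise` re-raises the same KeyError.
4. Outer `except KeyError` matches → value = 62.
Result: 62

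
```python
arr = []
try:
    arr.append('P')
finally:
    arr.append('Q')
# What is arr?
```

Step-by-step execution trace:
1. try: `arr.append('P')` → arr = ['P'].
2. The try body completes without raising.
3. finally always runs: `arr.append('Q')` → arr = ['P', 'Q'].
Result: ['P', 'Q']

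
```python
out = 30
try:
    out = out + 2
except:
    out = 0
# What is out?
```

Step-by-step execution trace:
1. out starts at 30.
2. try: `out = out + 2` → out = 32. No exception raised.
3. `except` is skipped.
Result: 32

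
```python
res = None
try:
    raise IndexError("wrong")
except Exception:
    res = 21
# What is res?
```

Step-by-step execution trace:
1. `raise IndexError(...)` raises IndexError.
2. `except Exception` matches (IndexError is a subclass of Exception) → res = 21.
Result: 21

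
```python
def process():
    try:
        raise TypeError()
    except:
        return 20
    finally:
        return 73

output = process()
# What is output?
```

Step-by-step execution trace:
1. `process()` enters try: `raise TypeError()` raises TypeError.
2. bare `except` matches → `return 20` sets pending return value 20.
3. Before returning, `finally: return 73` runs and overrides the pending return.
4. process() returns 73 → output = 73.
Result: 73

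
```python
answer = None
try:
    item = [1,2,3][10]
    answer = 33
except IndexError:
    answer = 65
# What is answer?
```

Step-by-step execution trace:
1. `item = [1,2,3][10]` raises IndexError.
2. `answer = 33` is not reached.
3. `except IndexError` matches → answer = 65.
Result: 65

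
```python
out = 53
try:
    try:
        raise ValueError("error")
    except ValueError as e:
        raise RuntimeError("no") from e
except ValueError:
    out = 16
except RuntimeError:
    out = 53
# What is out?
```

Step-by-step execution trace:
1. Inner try raises ValueError; inner `except ValueError as e` catches it.
2. `raise RuntimeError(...) from e` raises RuntimeError (ValueError is attached as __cause__, but only RuntimeError is active).
3. Outer `except ValueError` does not match RuntimeError; skipped.
4. Outer `except RuntimeError` matches → out = 53.
Result: 53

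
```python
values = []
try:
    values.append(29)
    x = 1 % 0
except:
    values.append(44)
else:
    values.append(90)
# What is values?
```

Step-by-step execution trace:
1. try: `values.append(29)` → values = [29].
2. `x = 1 % 0` raises ZeroDivisionError.
3. bare `except` matches → `values.append(44)` → values = [29, 44].
4. `else` is skipped (an exception was raised).
Result: [29, 44]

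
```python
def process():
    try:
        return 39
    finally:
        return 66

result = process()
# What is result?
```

Step-by-step execution trace:
1. `process()` enters try: `return 39` sets pending return value 39.
2. Before returning, `finally: return 66` runs and overrides the pending return.
3. process() returns 66 → result = 66.
Result: 66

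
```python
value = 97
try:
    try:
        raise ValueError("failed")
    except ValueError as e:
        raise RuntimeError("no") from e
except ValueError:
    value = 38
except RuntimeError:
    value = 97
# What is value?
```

Step-by-step execution trace:
1. Inner try raises ValueError; inner `except ValueError as e` catches it.
2. `raise RuntimeError(...) from e` raises RuntimeError (ValueError is attached as __cause__, but only RuntimeError is active).
3. Outer `except ValueError` does not match RuntimeError; skipped.
4. Outer `except RuntimeError` matches → value = 97.
Result: 97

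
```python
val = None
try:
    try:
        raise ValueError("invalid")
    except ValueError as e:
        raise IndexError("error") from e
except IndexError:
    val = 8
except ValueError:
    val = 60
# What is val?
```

Step-by-step execution trace:
1. Inner try raises ValueError; inner `except ValueError as e` catches it.
2. `raise IndexError(...) from e` raises IndexError (ValueError is attached as __cause__, but only IndexError is active).
3. Outer `except IndexError` matches → val = 8.
4. `except ValueError` is not reached.
Result: 8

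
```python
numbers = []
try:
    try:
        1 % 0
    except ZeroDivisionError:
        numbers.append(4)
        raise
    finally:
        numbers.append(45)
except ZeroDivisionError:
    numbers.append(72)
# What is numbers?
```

Step-by-step execution trace:
1. Inner try: `1 % 0` raises ZeroDivisionError.
2. Inner `except ZeroDivisionError` matches → `numbers.append(4)` → numbers = [4].
3. bare `raise` re-raises ZeroDivisionError.
4. Inner `finally` runs during unwinding: `numbers.append(45)` → numbers = [4, 45].
5. Outer `except ZeroDivisionError` matches → `numbers.append(72)` → numbers = [4, 45, 72].
Result: [4, 45, 72]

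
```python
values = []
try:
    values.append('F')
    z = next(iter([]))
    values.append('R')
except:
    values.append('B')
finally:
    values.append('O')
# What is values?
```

Step-by-step execution trace:
1. try: `values.append('F')` → values = ['F'].
2. `z = next(iter([]))` raises StopIteration; `values.append('R')` is not reached.
3. bare `except` matches → `values.append('B')` → values = ['F', 'B'].
4. finally always runs: `values.append('O')` → values = ['F', 'B', 'O'].
Result: ['F', 'B', 'O']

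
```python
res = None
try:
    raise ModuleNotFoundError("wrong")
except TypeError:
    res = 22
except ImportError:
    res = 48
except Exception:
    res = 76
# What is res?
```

Step-by-step execution trace:
1. `raise ModuleNotFoundError(...)` raises ModuleNotFoundError.
2. `except TypeError` does not match (ModuleNotFoundError is not a subclass of TypeError); skipped.
3. `except ImportError` matches (ModuleNotFoundError is a subclass of ImportError) → res = 48.
4. `except Exception` is not reached.
Result: 48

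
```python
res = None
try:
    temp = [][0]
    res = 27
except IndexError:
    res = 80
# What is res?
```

Step-by-step execution trace:
1. `temp = [][0]` raises IndexError.
2. `res = 27` is not reached.
3. `except IndexError` matches → res = 80.
Result: 80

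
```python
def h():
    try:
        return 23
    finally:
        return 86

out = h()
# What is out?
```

Step-by-step execution trace:
1. `h()` enters try: `return 23` sets pending return value 23.
2. Before returning, `finally: return 86` runs and overrides the pending return.
3. h() returns 86 → out = 86.
Result: 86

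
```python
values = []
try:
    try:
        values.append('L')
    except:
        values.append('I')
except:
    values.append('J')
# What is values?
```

Step-by-step execution trace:
1. Inner try: `values.append('L')` → values = ['L']. No exception raised.
2. Inner `except` is skipped.
3. Inner try completes normally; outer `except` is skipped.
Result: ['L']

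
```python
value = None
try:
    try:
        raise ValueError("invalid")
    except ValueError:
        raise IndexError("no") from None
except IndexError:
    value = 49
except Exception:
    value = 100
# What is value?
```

Step-by-step execution trace:
1. Inner try raises ValueError; inner `except ValueError` catches it.
2. `raise IndexError(...) from None` raises IndexError (from None suppresses __context__, but the active exception is still IndexError).
3. Outer `except IndexError` matches → value = 49.
4. `except Exception` is not reached.
Result: 49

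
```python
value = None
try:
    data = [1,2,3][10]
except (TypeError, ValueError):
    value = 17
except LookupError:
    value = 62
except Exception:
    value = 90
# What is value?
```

Step-by-step execution trace:
1. `data = [1,2,3][10]` raises IndexError.
2. `except (TypeError, ValueError)` does not match IndexError; skipped.
3. `except LookupError` matches (IndexError is a subclass of LookupError) → value = 62.
4. `except Exception` is not reached.
Result: 62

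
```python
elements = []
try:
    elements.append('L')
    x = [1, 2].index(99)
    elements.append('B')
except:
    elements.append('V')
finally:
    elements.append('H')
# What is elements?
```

Step-by-step execution trace:
1. try: `elements.append('L')` → elements = ['L'].
2. `x = [1, 2].index(99)` raises ValueError; `elements.append('B')` is not reached.
3. bare `except` matches → `elements.append('V')` → elements = ['L', 'V'].
4. finally always runs: `elements.append('H')` → elements = ['L', 'V', 'H'].
Result: ['L', 'V', 'H']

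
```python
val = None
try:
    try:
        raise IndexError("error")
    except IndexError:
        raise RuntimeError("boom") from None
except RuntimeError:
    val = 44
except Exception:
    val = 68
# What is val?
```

Step-by-step execution trace:
1. Inner try raises IndexError; inner `except IndexError` catches it.
2. `raise RuntimeError(...) from None` raises RuntimeError (from None suppresses __context__, but the active exception is still RuntimeError).
3. Outer `except RuntimeError` matches → val = 44.
4. `except Exception` is not reached.
Result: 44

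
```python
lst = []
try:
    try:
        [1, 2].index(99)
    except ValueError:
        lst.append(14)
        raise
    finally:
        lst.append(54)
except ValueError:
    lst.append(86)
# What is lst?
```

Step-by-step execution trace:
1. Inner try: `[1, 2].index(99)` raises ValueError.
2. Inner `except ValueError` matches → `lst.append(14)` → lst = [14].
3. bare `raise` re-raises ValueError.
4. Inner `finally` runs during unwinding: `lst.append(54)` → lst = [14, 54].
5. Outer `except ValueError` matches → `lst.append(86)` → lst = [14, 54, 86].
Result: [14, 54, 86]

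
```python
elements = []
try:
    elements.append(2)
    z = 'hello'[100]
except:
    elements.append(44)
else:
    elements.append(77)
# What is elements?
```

Step-by-step execution trace:
1. try: `elements.append(2)` → elements = [2].
2. `z = 'hello'[100]` raises IndexError.
3. bare `except` matches → `elements.append(44)` → elements = [2, 44].
4. `else` is skipped (an exception was raised).
Result: [2, 44]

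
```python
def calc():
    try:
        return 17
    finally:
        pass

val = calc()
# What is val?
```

Step-by-step execution trace:
1. `calc()` enters try: `return 17` sets pending return value 17.
2. Before returning, `finally: pass` runs (no effect).
3. calc() returns 17 → val = 17.
Result: 17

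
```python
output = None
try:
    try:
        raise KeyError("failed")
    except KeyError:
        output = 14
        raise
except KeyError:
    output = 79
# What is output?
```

Step-by-step execution trace:
1. Inner try: `raise KeyError("failed")` raises KeyError.
2. Inner `except KeyError` matches → output = 14.
3. bare `raise` re-raises the same KeyError.
4. Outer `except KeyError` matches → output = 79.
Result: 79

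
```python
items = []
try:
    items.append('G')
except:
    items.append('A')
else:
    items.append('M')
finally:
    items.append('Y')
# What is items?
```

Step-by-step execution trace:
1. try: `items.append('G')` → items = ['G']. No exception raised.
2. `except` is skipped.
3. `else` runs: `items.append('M')` → items = ['G', 'M'].
4. `finally` always runs: `items.append('Y')` → items = ['G', 'M', 'Y'].
Result: ['G', 'M', 'Y']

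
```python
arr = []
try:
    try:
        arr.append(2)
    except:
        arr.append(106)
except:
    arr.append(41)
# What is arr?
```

Step-by-step execution trace:
1. Inner try: `arr.append(2)` → arr = [2]. No exception raised.
2. Inner `except` is skipped.
3. Inner try completes normally; outer `except` is skipped.
Result: [2]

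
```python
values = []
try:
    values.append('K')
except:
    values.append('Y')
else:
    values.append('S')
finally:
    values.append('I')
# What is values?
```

Step-by-step execution trace:
1. try: `values.append('K')` → values = ['K']. No exception raised.
2. `except` is skipped.
3. `else` runs: `values.append('S')` → values = ['K', 'S'].
4. `finally` always runs: `values.append('I')` → values = ['K', 'S', 'I'].
Result: ['K', 'S', 'I']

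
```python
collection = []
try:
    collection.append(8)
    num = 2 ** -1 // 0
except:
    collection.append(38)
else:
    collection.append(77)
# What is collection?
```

Step-by-step execution trace:
1. try: `collection.append(8)` → collection = [8].
2. `num = 2 ** -1 // 0` raises ZeroDivisionError.
3. bare `except` matches → `collection.append(38)` → collection = [8, 38].
4. `else` is skipped (an exception was raised).
Result: [8, 38]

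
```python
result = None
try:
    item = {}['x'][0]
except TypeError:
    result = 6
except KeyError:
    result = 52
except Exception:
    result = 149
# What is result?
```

Step-by-step execution trace:
1. `item = {}['x'][0]` raises KeyError.
2. `except TypeError` does not match KeyError; skipped.
3. `except KeyError` matches → result = 52.
4. Remaining except clauses are skipped.
Result: 52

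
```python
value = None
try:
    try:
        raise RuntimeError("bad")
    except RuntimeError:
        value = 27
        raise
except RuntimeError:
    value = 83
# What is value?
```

Step-by-step execution trace:
1. Inner try: `raise RuntimeError("bad")` raises RuntimeError.
2. Inner `except RuntimeError` matches → value = 27.
3. bare `raise` re-raises the same RuntimeError.
4. Outer `except RuntimeError` matches → value = 83.
Result: 83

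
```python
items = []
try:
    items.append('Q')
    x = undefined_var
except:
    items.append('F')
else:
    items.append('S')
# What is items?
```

Step-by-step execution trace:
1. try: `items.append('Q')` → items = ['Q'].
2. `x = undefined_var` raises NameError.
3. bare `except` matches → `items.append('F')` → items = ['Q', 'F'].
4. `else` is skipped (an exception was raised).
Result: ['Q', 'F']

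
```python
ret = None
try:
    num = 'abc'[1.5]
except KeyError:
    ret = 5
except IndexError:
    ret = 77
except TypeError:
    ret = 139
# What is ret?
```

Step-by-step execution trace:
1. `num = 'abc'[1.5]` raises TypeError.
2. `except KeyError` does not match TypeError; skipped.
3. `except IndexError` does not match TypeError; skipped.
4. `except TypeError` matches → ret = 139.
Result: 139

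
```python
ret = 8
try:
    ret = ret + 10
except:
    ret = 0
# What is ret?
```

Step-by-step execution trace:
1. ret starts at 8.
2. try: `ret = ret + 10` → ret = 18. No exception raised.
3. `except` is skipped.
Result: 18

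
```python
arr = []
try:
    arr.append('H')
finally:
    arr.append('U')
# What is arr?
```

Step-by-step execution trace:
1. try: `arr.append('H')` → arr = ['H'].
2. The try body completes without raising.
3. finally always runs: `arr.append('U')` → arr = ['H', 'U'].
Result: ['H', 'U']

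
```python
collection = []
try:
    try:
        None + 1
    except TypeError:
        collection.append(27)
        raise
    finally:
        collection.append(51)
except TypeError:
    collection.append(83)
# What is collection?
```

Step-by-step execution trace:
1. Inner try: `None + 1` raises TypeError.
2. Inner `except TypeError` matches → `collection.append(27)` → collection = [27].
3. bare `raise` re-raises TypeError.
4. Inner `finally` runs during unwinding: `collection.append(51)` → collection = [27, 51].
5. Outer `except TypeError` matches → `collection.append(83)` → collection = [27, 51, 83].
Result: [27, 51, 83]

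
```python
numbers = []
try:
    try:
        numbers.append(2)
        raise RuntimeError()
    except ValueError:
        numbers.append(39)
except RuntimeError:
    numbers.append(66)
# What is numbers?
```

Step-by-step execution trace:
1. Inner try: `numbers.append(2)` → numbers = [2].
2. `raise RuntimeError()` raises RuntimeError.
3. Inner `except ValueError` does not match RuntimeError; exception propagates to outer try.
4. Outer `except RuntimeError` matches → `numbers.append(66)` → numbers = [2, 66].
Result: [2, 66]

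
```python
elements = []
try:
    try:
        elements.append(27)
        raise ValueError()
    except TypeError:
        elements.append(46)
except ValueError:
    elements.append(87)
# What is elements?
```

Step-by-step execution trace:
1. Inner try: `elements.append(27)` → elements = [27].
2. `raise ValueError()` raises ValueError.
3. Inner `except TypeError` does not match ValueError; exception propagates to outer try.
4. Outer `except ValueError` matches → `elements.append(87)` → elements = [27, 87].
Result: [27, 87]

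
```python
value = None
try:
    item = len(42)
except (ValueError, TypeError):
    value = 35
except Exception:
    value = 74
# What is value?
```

Step-by-step execution trace:
1. `item = len(42)` raises TypeError.
2. `except (ValueError, TypeError)` matches (TypeError is in the tuple) → value = 35.
3. `except Exception` is not reached.
Result: 35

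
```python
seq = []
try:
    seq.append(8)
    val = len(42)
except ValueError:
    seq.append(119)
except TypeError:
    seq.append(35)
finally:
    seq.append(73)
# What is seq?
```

Step-by-step execution trace:
1. try: `seq.append(8)` → seq = [8].
2. `val = len(42)` raises TypeError.
3. `except ValueError` does not match TypeError; skipped.
4. `except TypeError` matches → `seq.append(35)` → seq = [8, 35].
5. finally always runs: `seq.append(73)` → seq = [8, 35, 73].
Result: [8, 35, 73]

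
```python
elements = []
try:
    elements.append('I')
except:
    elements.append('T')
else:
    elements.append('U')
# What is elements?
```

Step-by-step execution trace:
1. try: `elements.append('I')` → elements = ['I']. No exception raised.
2. `except` is skipped.
3. `else` runs (try completed without exception): `elements.append('U')` → elements = ['I', 'U'].
Result: ['I', 'U']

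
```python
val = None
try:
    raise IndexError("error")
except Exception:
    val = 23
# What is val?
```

Step-by-step execution trace:
1. `raise IndexError(...)` raises IndexError.
2. `except Exception` matches (IndexError is a subclass of Exception) → val = 23.
Result: 23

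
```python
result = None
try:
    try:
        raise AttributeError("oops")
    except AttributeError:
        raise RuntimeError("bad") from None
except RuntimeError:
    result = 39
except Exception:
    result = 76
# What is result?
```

Step-by-step execution trace:
1. Inner try raises AttributeError; inner `except AttributeError` catches it.
2. `raise RuntimeError(...) from None` raises RuntimeError (from None suppresses __context__, but the active exception is still RuntimeError).
3. Outer `except RuntimeError` matches → result = 39.
4. `except Exception` is not reached.
Result: 39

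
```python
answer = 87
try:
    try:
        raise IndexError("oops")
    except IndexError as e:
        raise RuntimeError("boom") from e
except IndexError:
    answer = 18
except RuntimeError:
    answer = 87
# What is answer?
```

Step-by-step execution trace:
1. Inner try raises IndexError; inner `except IndexError as e` catches it.
2. `raise RuntimeError(...) from e` raises RuntimeError (IndexError is attached as __cause__, but only RuntimeError is active).
3. Outer `except IndexError` does not match RuntimeError; skipped.
4. Outer `except RuntimeError` matches → answer = 87.
Result: 87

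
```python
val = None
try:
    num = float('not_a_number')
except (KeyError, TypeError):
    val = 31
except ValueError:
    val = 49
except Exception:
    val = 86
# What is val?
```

Step-by-step execution trace:
1. `num = float('not_a_number')` raises ValueError.
2. `except (KeyError, TypeError)` does not match ValueError; skipped.
3. `except ValueError` matches (exact type match) → val = 49.
4. `except Exception` is not reached.
Result: 49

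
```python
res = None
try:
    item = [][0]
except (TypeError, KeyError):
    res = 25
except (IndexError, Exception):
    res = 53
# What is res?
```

Step-by-step execution trace:
1. `item = [][0]` raises IndexError.
2. `except (TypeError, KeyError)` does not match IndexError; skipped.
3. `except (IndexError, Exception)` matches (IndexError is in the tuple) → res = 53.
Result: 53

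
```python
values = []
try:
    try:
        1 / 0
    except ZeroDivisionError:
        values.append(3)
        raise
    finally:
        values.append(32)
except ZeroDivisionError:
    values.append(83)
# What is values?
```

Step-by-step execution trace:
1. Inner try: `1 / 0` raises ZeroDivisionError.
2. Inner `except ZeroDivisionError` matches → `values.append(3)` → values = [3].
3. bare `raise` re-raises ZeroDivisionError.
4. Inner `finally` runs during unwinding: `values.append(32)` → values = [3, 32].
5. Outer `except ZeroDivisionError` matches → `values.append(83)` → values = [3, 32, 83].
Result: [3, 32, 83]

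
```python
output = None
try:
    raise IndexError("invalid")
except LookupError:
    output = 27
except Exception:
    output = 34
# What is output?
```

Step-by-step execution trace:
1. `raise IndexError(...)` raises IndexError.
2. `except LookupError` matches (IndexError is a subclass of LookupError) → output = 27.
3. `except Exception` is not reached.
Result: 27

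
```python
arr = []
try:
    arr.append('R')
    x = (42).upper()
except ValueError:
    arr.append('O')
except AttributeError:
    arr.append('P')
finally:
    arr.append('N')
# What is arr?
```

Step-by-step execution trace:
1. try: `arr.append('R')` → arr = ['R'].
2. `x = (42).upper()` raises AttributeError.
3. `except ValueError` does not match AttributeError; skipped.
4. `except AttributeError` matches → `arr.append('P')` → arr = ['R', 'P'].
5. finally always runs: `arr.append('N')` → arr = ['R', 'P', 'N'].
Result: ['R', 'P', 'N']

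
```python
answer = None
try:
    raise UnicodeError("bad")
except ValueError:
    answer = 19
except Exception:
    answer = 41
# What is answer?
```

Step-by-step execution trace:
1. `raise UnicodeError(...)` raises UnicodeError.
2. `except ValueError` matches (UnicodeError is a subclass of ValueError) → answer = 19.
3. `except Exception` is not reached.
Result: 19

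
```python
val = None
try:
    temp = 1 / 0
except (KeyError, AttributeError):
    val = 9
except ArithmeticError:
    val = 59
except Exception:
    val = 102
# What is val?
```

Step-by-step execution trace:
1. `temp = 1 / 0` raises ZeroDivisionError.
2. `except (KeyError, AttributeError)` does not match ZeroDivisionError; skipped.
3. `except ArithmeticError` matches (ZeroDivisionError is a subclass of ArithmeticError) → val = 59.
4. `except Exception` is not reached.
Result: 59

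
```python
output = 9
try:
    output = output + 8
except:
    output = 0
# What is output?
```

Step-by-step execution trace:
1. output starts at 9.
2. try: `output = output + 8` → output = 17. No exception raised.
3. `except` is skipped.
Result: 17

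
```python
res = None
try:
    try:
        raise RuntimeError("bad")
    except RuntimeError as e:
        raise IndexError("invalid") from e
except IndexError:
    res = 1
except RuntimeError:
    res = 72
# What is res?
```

Step-by-step execution trace:
1. Inner try raises RuntimeError; inner `except RuntimeError as e` catches it.
2. `raise IndexError(...) from e` raises IndexError (RuntimeError is attached as __cause__, but only IndexError is active).
3. Outer `except IndexError` matches → res = 1.
4. `except RuntimeError` is not reached.
Result: 1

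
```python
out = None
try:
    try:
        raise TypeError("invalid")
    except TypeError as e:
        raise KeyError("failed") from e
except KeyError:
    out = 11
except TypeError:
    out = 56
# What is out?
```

Step-by-step execution trace:
1. Inner try raises TypeError; inner `except TypeError as e` catches it.
2. `raise KeyError(...) from e` raises KeyError (TypeError is attached as __cause__, but only KeyError is active).
3. Outer `except KeyError` matches → out = 11.
4. `except TypeError` is not reached.
Result: 11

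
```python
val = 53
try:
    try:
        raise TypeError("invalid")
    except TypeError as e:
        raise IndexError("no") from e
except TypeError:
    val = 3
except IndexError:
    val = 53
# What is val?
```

Step-by-step execution trace:
1. Inner try raises TypeError; inner `except TypeError as e` catches it.
2. `raise IndexError(...) from e` raises IndexError (TypeError is attached as __cause__, but only IndexError is active).
3. Outer `except TypeError` does not match IndexError; skipped.
4. Outer `except IndexError` matches → val = 53.
Result: 53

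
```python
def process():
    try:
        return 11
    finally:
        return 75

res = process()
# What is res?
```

Step-by-step execution trace:
1. `process()` enters try: `return 11` sets pending return value 11.
2. Before returning, `finally: return 75` runs and overrides the pending return.
3. process() returns 75 → res = 75.
Result: 75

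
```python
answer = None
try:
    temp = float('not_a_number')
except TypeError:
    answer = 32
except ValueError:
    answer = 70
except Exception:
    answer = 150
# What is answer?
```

Step-by-step execution trace:
1. `temp = float('not_a_number')` raises ValueError.
2. `except TypeError` does not match ValueError; skipped.
3. `except ValueError` matches → answer = 70.
4. Remaining except clauses are skipped.
Result: 70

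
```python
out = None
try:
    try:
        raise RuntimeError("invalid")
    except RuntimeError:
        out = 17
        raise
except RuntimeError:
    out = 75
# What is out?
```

Step-by-step execution trace:
1. Inner try: `raise RuntimeError("invalid")` raises RuntimeError.
2. Inner `except RuntimeError` matches → out = 17.
3. bare `raise` re-raises the same RuntimeError.
4. Outer `except RuntimeError` matches → out = 75.
Result: 75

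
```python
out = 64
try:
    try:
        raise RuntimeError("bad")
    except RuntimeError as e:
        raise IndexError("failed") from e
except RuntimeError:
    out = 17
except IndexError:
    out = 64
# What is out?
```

Step-by-step execution trace:
1. Inner try raises RuntimeError; inner `except RuntimeError as e` catches it.
2. `raise IndexError(...) from e` raises IndexError (RuntimeError is attached as __cause__, but only IndexError is active).
3. Outer `except RuntimeError` does not match IndexError; skipped.
4. Outer `except IndexError` matches → out = 64.
Result: 64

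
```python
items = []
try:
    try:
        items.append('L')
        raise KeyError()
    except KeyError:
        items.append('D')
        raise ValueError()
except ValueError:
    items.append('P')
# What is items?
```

Step-by-step execution trace:
1. Inner try: `items.append('L')` → items = ['L'].
2. `raise KeyError()` raises KeyError.
3. Inner `except KeyError` matches → `items.append('D')` → items = ['L', 'D'].
4. `raise ValueError()` raises ValueError; propagates to outer try.
5. Outer `except ValueError` matches → `items.append('P')` → items = ['L', 'D', 'P'].
Result: ['L', 'D', 'P']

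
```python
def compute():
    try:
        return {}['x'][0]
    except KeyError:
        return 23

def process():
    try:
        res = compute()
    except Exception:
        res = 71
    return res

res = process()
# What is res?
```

Step-by-step execution trace:
1. `process()` calls `compute()`.
2. In compute: `{}['x'][0]` raises KeyError; `except KeyError` catches it → returns 23.
3. In process: `res = compute()` → res = 23. No exception reaches process.
4. `except Exception` is skipped; process returns 23.
5. res = 23.
Result: 23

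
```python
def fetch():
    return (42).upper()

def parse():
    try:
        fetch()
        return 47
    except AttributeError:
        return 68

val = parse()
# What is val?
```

Step-by-step execution trace:
1. `parse()` calls `fetch()`.
2. `fetch()` evaluates `(42).upper()`, which raises AttributeError; it propagates to the caller.
3. `return 47` is not reached.
4. `except AttributeError` in parse matches → returns 68.
5. val = 68.
Result: 68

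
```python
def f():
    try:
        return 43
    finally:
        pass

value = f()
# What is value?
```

Step-by-step execution trace:
1. `f()` enters try: `return 43` sets pending return value 43.
2. Before returning, `finally: pass` runs (no effect).
3. f() returns 43 → value = 43.
Result: 43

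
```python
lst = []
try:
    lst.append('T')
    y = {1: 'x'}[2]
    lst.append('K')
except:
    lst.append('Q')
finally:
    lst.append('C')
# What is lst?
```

Step-by-step execution trace:
1. try: `lst.append('T')` → lst = ['T'].
2. `y = {1: 'x'}[2]` raises KeyError; `lst.append('K')` is not reached.
3. bare `except` matches → `lst.append('Q')` → lst = ['T', 'Q'].
4. finally always runs: `lst.append('C')` → lst = ['T', 'Q', 'C'].
Result: ['T', 'Q', 'C']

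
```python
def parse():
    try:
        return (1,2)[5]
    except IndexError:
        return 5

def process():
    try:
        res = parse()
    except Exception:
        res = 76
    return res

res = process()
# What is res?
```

Step-by-step execution trace:
1. `process()` calls `parse()`.
2. In parse: `(1,2)[5]` raises IndexError; `except IndexError` catches it → returns 5.
3. In process: `res = parse()` → res = 5. No exception reaches process.
4. `except Exception` is skipped; process returns 5.
5. res = 5.
Result: 5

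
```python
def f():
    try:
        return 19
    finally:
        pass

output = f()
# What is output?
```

Step-by-step execution trace:
1. `f()` enters try: `return 19` sets pending return value 19.
2. Before returning, `finally: pass` runs (no effect).
3. f() returns 19 → output = 19.
Result: 19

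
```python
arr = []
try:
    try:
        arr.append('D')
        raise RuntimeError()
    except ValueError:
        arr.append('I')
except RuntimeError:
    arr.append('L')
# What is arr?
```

Step-by-step execution trace:
1. Inner try: `arr.append('D')` → arr = ['D'].
2. `raise RuntimeError()` raises RuntimeError.
3. Inner `except ValueError` does not match RuntimeError; exception propagates to outer try.
4. Outer `except RuntimeError` matches → `arr.append('L')` → arr = ['D', 'L'].
Result: ['D', 'L']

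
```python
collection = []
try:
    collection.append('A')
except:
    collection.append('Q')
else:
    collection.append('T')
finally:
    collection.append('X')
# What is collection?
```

Step-by-step execution trace:
1. try: `collection.append('A')` → collection = ['A']. No exception raised.
2. `except` is skipped.
3. `else` runs: `collection.append('T')` → collection = ['A', 'T'].
4. `finally` always runs: `collection.append('X')` → collection = ['A', 'T', 'X'].
Result: ['A', 'T', 'X']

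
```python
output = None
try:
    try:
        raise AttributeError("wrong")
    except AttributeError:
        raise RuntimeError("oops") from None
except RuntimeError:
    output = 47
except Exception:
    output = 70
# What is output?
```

Step-by-step execution trace:
1. Inner try raises AttributeError; inner `except AttributeError` catches it.
2. `raise RuntimeError(...) from None` raises RuntimeError (from None suppresses __context__, but the active exception is still RuntimeError).
3. Outer `except RuntimeError` matches → output = 47.
4. `except Exception` is not reached.
Result: 47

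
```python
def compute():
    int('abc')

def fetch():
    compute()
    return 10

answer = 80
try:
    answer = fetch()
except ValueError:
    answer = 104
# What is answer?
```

Step-by-step execution trace:
1. answer starts at 80.
2. try: `fetch()` calls `compute()`.
3. `compute()` evaluates `int('abc')`, which raises ValueError; it propagates through fetch (uncaught).
4. `return 10` in fetch is not reached; the assignment to answer does not complete.
5. `except ValueError` matches → answer = 104.
Result: 104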